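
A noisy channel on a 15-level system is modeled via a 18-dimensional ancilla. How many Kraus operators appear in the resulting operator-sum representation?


Tracing out the environment in an orthonormal basis {|i>_E} gives Kraus operators K_i = <i|_E U |0>_E.
Number of Kraus operators = dim(H_env) = d_env
= 18

18


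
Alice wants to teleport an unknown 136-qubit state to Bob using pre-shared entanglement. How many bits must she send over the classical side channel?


Quantum teleportation requires 2 classical bits per qubit teleported.
136 qubit(s) -> 2 * 136 = 272 classical bits

272


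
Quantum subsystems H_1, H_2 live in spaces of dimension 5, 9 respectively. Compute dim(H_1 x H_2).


dim(H_1 x H_2) = 5 * 9
= 45

45


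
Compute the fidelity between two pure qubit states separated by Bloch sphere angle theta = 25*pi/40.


For states separated by angle theta on Bloch sphere:
F = cos^2(theta/2)
theta = 25*pi/40 = 1.9635
theta/2 = 0.9817
cos(theta/2) = 0.5556
F = 0.3087

0.3087


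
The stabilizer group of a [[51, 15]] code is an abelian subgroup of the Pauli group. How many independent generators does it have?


For an [[n,k]] stabilizer code:
Number of stabilizer generators = n - k
= 51 - 15
= 36

36


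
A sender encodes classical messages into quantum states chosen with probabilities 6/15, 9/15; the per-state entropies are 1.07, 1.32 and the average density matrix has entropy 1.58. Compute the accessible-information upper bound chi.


chi = S(rho) - sum_i p_i * S(rho_i)
Weighted entropy = 6/15 * 1.07 + 9/15 * 1.32
= 1.2200
chi = 1.58 - 1.2200
= 0.3600

0.3600


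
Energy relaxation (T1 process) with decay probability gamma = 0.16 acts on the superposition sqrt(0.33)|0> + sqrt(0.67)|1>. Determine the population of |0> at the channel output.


For amplitude damping with parameter gamma on state sqrt(a)|0> + sqrt(b)|1>:
alpha^2 = 0.33, beta^2 = 0.67
P(|0>) = alpha^2 + gamma * beta^2
= 0.33 + 0.16 * 0.67
= 0.33 + 0.1072
= 0.4372

0.4372


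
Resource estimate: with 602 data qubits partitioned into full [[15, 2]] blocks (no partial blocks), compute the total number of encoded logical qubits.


Each code block uses 15 physical qubits for 2 logical qubit(s).
Number of complete blocks = floor(602 / 15) = 40
Logical qubits = 40 * 2
= 80

80


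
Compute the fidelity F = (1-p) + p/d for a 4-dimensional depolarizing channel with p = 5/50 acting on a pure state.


F = (1-p) + p/d
= (1 - 0.1000) + 0.1000/4
= 0.9000 + 0.0250
= 0.9250

0.9250


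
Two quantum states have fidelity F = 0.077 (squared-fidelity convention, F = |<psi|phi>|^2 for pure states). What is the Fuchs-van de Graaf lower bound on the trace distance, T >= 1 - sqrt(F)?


Fuchs-van de Graaf (squared-fidelity convention): 1 - sqrt(F) <= T <= sqrt(1 - F).
Lower bound: T >= 1 - sqrt(F)
sqrt(F) = sqrt(0.077) = 0.2775
T >= 1 - 0.2775
T >= 0.7225

0.7225


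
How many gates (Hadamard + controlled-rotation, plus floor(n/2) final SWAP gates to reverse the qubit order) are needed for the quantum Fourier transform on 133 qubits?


Hadamard gates: 133
Controlled rotations: n*(n-1)/2 = 133*132/2 = 8778
SWAP gates: floor(n/2) = floor(133/2) = 66
Total = 133 + 8778 + 66
= 8977

8977


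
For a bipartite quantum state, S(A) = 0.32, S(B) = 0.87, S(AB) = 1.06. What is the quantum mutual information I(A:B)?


I(A:B) = S(A) + S(B) - S(AB)
= 0.32 + 0.87 - 1.06
= 0.1300

0.1300


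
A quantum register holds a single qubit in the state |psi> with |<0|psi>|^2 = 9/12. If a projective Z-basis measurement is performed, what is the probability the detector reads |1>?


|alpha|^2 = 9/12 = 0.7500
|beta|^2 = 1 - 9/12 = 3/12 = 0.2500
P(|1>) = |beta|^2 = 0.2500

0.2500


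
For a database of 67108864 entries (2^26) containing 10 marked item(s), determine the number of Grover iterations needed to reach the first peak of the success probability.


After j Grover iterations the success probability is P(j) = sin^2((2j+1)*theta), where sin(theta) = sqrt(k/N).
N = 2^26 = 67108864, k = 10
sin(theta) = sqrt(k/N) = 0.0003860202222
theta = arcsin(sqrt(k/N)) = 0.0003860202318 rad
P(j) reaches its first maximum when (2j+1)*theta is as close as possible to pi/2, i.e. j = round(pi/(4*theta) - 1/2).
pi/(4*theta) - 1/2 = 2034.1036
(For comparison, the common estimate pi/4 * sqrt(N/k) = 2034.6037; the exact maximiser is used here.)
Optimal iterations = 2034

2034


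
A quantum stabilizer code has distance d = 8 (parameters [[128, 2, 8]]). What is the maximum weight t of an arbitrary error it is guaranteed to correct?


Code parameters: [[128, 2, 8]], distance d = 8.
Number of correctable errors = floor((d-1)/2)
= floor((8 - 1)/2)
= floor(7/2)
= 3

3


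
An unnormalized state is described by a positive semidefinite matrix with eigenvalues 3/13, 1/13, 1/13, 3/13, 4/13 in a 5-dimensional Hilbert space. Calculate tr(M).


tr(M) = sum of eigenvalues
= 3/13 + 1/13 + 1/13 + 3/13 + 4/13
= 12/13
= 0.9231

0.9231


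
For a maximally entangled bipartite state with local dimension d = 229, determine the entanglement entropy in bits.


For a maximally entangled state in d x d:
S = log2(d) = log2(229)
= 7.8392

7.8392


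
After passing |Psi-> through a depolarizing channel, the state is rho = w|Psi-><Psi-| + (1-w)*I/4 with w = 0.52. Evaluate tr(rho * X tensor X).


|Psi-> = (|01> - |10>)/sqrt(2)
For the pure Bell state, <X_A X_B> = -1 (Bell-state Pauli correlator).
The maximally-mixed part I/4 has tr(I/4 * P tensor P) = 0 for any traceless Pauli P.
So <X_A X_B>_rho = w * (-1) + (1 - w) * 0
= 0.52 * (-1)
= -0.5200

-0.5200


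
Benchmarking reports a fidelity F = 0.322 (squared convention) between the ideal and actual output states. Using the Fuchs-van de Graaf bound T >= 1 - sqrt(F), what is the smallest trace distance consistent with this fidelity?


Fuchs-van de Graaf (squared-fidelity convention): 1 - sqrt(F) <= T <= sqrt(1 - F).
Lower bound: T >= 1 - sqrt(F)
sqrt(F) = sqrt(0.322) = 0.5675
T >= 1 - 0.5675
T >= 0.4325

0.4325


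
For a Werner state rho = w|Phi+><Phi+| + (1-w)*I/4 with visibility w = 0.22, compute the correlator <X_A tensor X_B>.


|Phi+> = (|00> + |11>)/sqrt(2)
For the pure Bell state, <X_A X_B> = +1 (Bell-state Pauli correlator).
The maximally-mixed part I/4 has tr(I/4 * P tensor P) = 0 for any traceless Pauli P.
So <X_A X_B>_rho = w * (+1) + (1 - w) * 0
= 0.22 * (+1)
= 0.2200

0.2200


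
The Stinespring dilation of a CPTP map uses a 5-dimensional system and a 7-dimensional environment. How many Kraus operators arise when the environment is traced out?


Tracing out the environment in an orthonormal basis {|i>_E} gives Kraus operators K_i = <i|_E U |0>_E.
Number of Kraus operators = dim(H_env) = d_env
= 7

7


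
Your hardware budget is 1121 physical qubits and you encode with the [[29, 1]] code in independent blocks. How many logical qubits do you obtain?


Each code block uses 29 physical qubits for 1 logical qubit(s).
Number of complete blocks = floor(1121 / 29) = 38
Logical qubits = 38 * 1
= 38

38


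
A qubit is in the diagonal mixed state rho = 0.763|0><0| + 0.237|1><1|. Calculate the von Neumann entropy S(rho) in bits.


S = -p*log2(p) - (1-p)*log2(1-p)
p = 0.7630, 1-p = 0.2370
= -0.7630 * log2(0.7630) - 0.2370 * log2(0.2370)
= -(-0.2978) - (-0.4923)
= 0.7900

0.7900


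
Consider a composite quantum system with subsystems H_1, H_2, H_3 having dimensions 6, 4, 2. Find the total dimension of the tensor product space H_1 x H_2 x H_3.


dim(H_1 x H_2 x H_3) = 6 * 4 * 2
= 24 * 2
= 48

48


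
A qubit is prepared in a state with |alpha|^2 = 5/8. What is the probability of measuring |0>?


|alpha|^2 = 5/8 = 0.6250
|beta|^2 = 1 - 5/8 = 3/8 = 0.3750
P(|0>) = |alpha|^2 = 0.6250

0.6250


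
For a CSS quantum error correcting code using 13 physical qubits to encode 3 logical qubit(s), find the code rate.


Code rate R = k/n
= 3/13
= 0.2308

0.2308


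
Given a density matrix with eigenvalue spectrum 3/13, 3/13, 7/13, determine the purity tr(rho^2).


tr(rho^2) = sum of eigenvalues squared
= (3/13)^2 + (3/13)^2 + (7/13)^2
= (9 + 9 + 49) / 169
= 67/169
= 0.3964

0.3964


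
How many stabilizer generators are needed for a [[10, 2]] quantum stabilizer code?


For an [[n,k]] stabilizer code:
Number of stabilizer generators = n - k
= 10 - 2
= 8

8


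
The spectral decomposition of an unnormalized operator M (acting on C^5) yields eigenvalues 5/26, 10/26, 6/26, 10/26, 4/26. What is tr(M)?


tr(M) = sum of eigenvalues
= 5/26 + 10/26 + 6/26 + 10/26 + 4/26
= 35/26
= 1.3462

1.3462


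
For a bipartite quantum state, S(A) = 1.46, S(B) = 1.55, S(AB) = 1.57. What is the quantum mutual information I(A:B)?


I(A:B) = S(A) + S(B) - S(AB)
= 1.46 + 1.55 - 1.57
= 1.4400

1.4400


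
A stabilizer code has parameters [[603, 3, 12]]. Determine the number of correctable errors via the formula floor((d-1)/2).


Code parameters: [[603, 3, 12]], distance d = 12.
Number of correctable errors = floor((d-1)/2)
= floor((12 - 1)/2)
= floor(11/2)
= 5

5


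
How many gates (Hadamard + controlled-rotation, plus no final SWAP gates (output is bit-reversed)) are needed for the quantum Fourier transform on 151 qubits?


Hadamard gates: 151
Controlled rotations: n*(n-1)/2 = 151*150/2 = 11325
SWAP gates: 0 (omitted)
Total = 151 + 11325
= 11476

11476


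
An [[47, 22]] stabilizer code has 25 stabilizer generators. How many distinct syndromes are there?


Each stabilizer generator gives a binary (+1 or -1) measurement outcome.
With 25 independent generators:
Total syndromes = 2^25
= 33554432

33554432


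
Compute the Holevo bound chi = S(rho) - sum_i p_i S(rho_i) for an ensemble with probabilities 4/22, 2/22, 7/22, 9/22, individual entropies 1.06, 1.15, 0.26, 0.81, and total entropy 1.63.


chi = S(rho) - sum_i p_i * S(rho_i)
Weighted entropy = 4/22 * 1.06 + 2/22 * 1.15 + 7/22 * 0.26 + 9/22 * 0.81
= 0.7114
chi = 1.63 - 0.7114
= 0.9186

0.9186


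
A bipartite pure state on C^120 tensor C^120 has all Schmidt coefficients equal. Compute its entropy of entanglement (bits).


For a maximally entangled state in d x d:
S = log2(d) = log2(120)
= 6.9069

6.9069


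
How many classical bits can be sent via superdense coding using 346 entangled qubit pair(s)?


Superdense coding allows 2 classical bits per shared entangled pair.
346 pair(s) -> 2 * 346 = 692 classical bits

692


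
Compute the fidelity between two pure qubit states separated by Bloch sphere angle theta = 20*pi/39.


For states separated by angle theta on Bloch sphere:
F = cos^2(theta/2)
theta = 20*pi/39 = 1.6111
theta/2 = 0.8055
cos(theta/2) = 0.6927
F = 0.4799

0.4799


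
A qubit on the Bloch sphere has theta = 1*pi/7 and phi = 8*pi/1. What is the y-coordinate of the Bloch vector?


theta = 0.4488, phi = 25.1327
r_y = sin(theta)*sin(phi) = 0.4339 * 0.0000
r_y = 0.0000

0.0000


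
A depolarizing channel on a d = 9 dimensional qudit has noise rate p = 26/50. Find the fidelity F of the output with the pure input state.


F = (1-p) + p/d
= (1 - 0.5200) + 0.5200/9
= 0.4800 + 0.0578
= 0.5378

0.5378


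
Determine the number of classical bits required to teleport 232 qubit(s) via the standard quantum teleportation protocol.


Quantum teleportation requires 2 classical bits per qubit teleported.
232 qubit(s) -> 2 * 232 = 464 classical bits

464


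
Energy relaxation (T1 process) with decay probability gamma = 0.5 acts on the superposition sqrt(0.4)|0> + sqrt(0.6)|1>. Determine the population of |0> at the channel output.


For amplitude damping with parameter gamma on state sqrt(a)|0> + sqrt(b)|1>:
alpha^2 = 0.4, beta^2 = 0.6
P(|0>) = alpha^2 + gamma * beta^2
= 0.4 + 0.5 * 0.6
= 0.4 + 0.3000
= 0.7000

0.7000


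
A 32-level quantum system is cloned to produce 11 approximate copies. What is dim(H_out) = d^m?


Output space = H^(tensor 11) where dim(H) = 32
dim = 32^11
= 1024 (after 2 factors)
= 32768 (after 3 factors)
= 1048576 (after 4 factors)
= 33554432 (after 5 factors)
= 1073741824 (after 6 factors)
= 34359738368 (after 7 factors)
= 1099511627776 (after 8 factors)
= 35184372088832 (after 9 factors)
= 1125899906842624 (after 10 factors)
= 36028797018963968 (after 11 factors)
= 36028797018963968

36028797018963968


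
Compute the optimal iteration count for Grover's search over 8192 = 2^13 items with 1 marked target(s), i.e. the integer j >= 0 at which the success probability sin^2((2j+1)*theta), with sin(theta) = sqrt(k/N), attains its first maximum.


After j Grover iterations the success probability is P(j) = sin^2((2j+1)*theta), where sin(theta) = sqrt(k/N).
N = 2^13 = 8192, k = 1
sin(theta) = sqrt(k/N) = 0.01104854346
theta = arcsin(sqrt(k/N)) = 0.01104876825 rad
P(j) reaches its first maximum when (2j+1)*theta is as close as possible to pi/2, i.e. j = round(pi/(4*theta) - 1/2).
pi/(4*theta) - 1/2 = 70.5847
(For comparison, the common estimate pi/4 * sqrt(N/k) = 71.0861; the exact maximiser is used here.)
Optimal iterations = 71

71


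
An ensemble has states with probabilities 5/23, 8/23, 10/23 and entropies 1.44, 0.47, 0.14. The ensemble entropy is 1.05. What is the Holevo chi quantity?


chi = S(rho) - sum_i p_i * S(rho_i)
Weighted entropy = 5/23 * 1.44 + 8/23 * 0.47 + 10/23 * 0.14
= 0.5374
chi = 1.05 - 0.5374
= 0.5126

0.5126


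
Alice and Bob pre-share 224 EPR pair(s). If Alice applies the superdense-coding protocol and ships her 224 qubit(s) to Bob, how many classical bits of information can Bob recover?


Superdense coding allows 2 classical bits per shared entangled pair.
224 pair(s) -> 2 * 224 = 448 classical bits

448


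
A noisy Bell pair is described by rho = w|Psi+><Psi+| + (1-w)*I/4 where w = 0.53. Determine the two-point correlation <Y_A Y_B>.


|Psi+> = (|01> + |10>)/sqrt(2)
For the pure Bell state, <Y_A Y_B> = +1 (Bell-state Pauli correlator).
The maximally-mixed part I/4 has tr(I/4 * P tensor P) = 0 for any traceless Pauli P.
So <Y_A Y_B>_rho = w * (+1) + (1 - w) * 0
= 0.53 * (+1)
= 0.5300

0.5300


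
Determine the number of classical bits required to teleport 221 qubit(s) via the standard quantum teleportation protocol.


Quantum teleportation requires 2 classical bits per qubit teleported.
221 qubit(s) -> 2 * 221 = 442 classical bits

442


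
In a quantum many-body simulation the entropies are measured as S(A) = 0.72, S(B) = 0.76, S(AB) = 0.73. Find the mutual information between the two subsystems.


I(A:B) = S(A) + S(B) - S(AB)
= 0.72 + 0.76 - 0.73
= 0.7500

0.7500


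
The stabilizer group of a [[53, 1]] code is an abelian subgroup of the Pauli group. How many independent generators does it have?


For an [[n,k]] stabilizer code:
Number of stabilizer generators = n - k
= 53 - 1
= 52

52


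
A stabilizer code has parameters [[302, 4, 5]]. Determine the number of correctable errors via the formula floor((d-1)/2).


Code parameters: [[302, 4, 5]], distance d = 5.
Number of correctable errors = floor((d-1)/2)
= floor((5 - 1)/2)
= floor(4/2)
= 2

2


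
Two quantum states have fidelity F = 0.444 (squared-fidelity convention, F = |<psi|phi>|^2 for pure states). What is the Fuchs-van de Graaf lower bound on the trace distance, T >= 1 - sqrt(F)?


Fuchs-van de Graaf (squared-fidelity convention): 1 - sqrt(F) <= T <= sqrt(1 - F).
Lower bound: T >= 1 - sqrt(F)
sqrt(F) = sqrt(0.444) = 0.6663
T >= 1 - 0.6663
T >= 0.3337

0.3337


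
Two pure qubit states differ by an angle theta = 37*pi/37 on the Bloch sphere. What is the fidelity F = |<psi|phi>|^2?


For states separated by angle theta on Bloch sphere:
F = cos^2(theta/2)
theta = 37*pi/37 = 3.1416
theta/2 = 1.5708
cos(theta/2) = 0.0000
F = 0.0000

0.0000


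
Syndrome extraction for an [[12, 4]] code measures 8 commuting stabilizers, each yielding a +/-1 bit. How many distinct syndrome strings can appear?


Each stabilizer generator gives a binary (+1 or -1) measurement outcome.
With 8 independent generators:
Total syndromes = 2^8
= 256

256


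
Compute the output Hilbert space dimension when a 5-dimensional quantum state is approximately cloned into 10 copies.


Output space = H^(tensor 10) where dim(H) = 5
dim = 5^10
= 25 (after 2 factors)
= 125 (after 3 factors)
= 625 (after 4 factors)
= 3125 (after 5 factors)
= 15625 (after 6 factors)
= 78125 (after 7 factors)
= 390625 (after 8 factors)
= 1953125 (after 9 factors)
= 9765625 (after 10 factors)
= 9765625

9765625


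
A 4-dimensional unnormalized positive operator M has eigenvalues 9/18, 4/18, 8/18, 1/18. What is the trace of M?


tr(M) = sum of eigenvalues
= 9/18 + 4/18 + 8/18 + 1/18
= 22/18
= 1.2222

1.2222


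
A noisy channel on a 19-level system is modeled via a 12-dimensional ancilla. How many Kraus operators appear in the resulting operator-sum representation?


Tracing out the environment in an orthonormal basis {|i>_E} gives Kraus operators K_i = <i|_E U |0>_E.
Number of Kraus operators = dim(H_env) = d_env
= 12

12


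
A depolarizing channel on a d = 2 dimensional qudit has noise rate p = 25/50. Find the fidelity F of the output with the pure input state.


F = (1-p) + p/d
= (1 - 0.5000) + 0.5000/2
= 0.5000 + 0.2500
= 0.7500

0.7500


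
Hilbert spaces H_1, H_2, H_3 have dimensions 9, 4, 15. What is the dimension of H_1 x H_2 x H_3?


dim(H_1 x H_2 x H_3) = 9 * 4 * 15
= 36 * 15
= 540

540


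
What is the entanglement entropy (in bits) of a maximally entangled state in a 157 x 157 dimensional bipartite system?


For a maximally entangled state in d x d:
S = log2(d) = log2(157)
= 7.2946

7.2946


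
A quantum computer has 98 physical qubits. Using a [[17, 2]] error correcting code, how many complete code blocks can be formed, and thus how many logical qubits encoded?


Each code block uses 17 physical qubits for 2 logical qubit(s).
Number of complete blocks = floor(98 / 17) = 5
Logical qubits = 5 * 2
= 10

10


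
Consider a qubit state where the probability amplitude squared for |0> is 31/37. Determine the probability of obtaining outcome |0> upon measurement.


|alpha|^2 = 31/37 = 0.8378
|beta|^2 = 1 - 31/37 = 6/37 = 0.1622
P(|0>) = |alpha|^2 = 0.8378

0.8378


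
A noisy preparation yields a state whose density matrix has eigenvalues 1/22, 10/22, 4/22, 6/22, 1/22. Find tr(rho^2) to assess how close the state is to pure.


tr(rho^2) = sum of eigenvalues squared
= (1/22)^2 + (10/22)^2 + (4/22)^2 + (6/22)^2 + (1/22)^2
= (1 + 100 + 16 + 36 + 1) / 484
= 154/484
= 0.3182

0.3182


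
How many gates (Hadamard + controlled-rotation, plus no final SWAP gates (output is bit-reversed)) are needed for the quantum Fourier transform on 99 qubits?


Hadamard gates: 99
Controlled rotations: n*(n-1)/2 = 99*98/2 = 4851
SWAP gates: 0 (omitted)
Total = 99 + 4851
= 4950

4950


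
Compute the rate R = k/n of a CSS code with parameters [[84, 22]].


Code rate R = k/n
= 22/84
= 0.2619

0.2619


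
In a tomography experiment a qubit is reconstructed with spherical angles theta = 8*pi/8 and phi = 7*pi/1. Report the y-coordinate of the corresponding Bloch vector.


theta = 3.1416, phi = 21.9911
r_y = sin(theta)*sin(phi) = 0.0000 * 0.0000
r_y = 0.0000

0.0000


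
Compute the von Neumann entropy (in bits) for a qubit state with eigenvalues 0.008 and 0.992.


S = -p*log2(p) - (1-p)*log2(1-p)
p = 0.0080, 1-p = 0.9920
= -0.0080 * log2(0.0080) - 0.9920 * log2(0.9920)
= -(-0.0557) - (-0.0115)
= 0.0672

0.0672


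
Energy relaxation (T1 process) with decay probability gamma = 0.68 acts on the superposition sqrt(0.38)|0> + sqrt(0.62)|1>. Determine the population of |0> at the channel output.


For amplitude damping with parameter gamma on state sqrt(a)|0> + sqrt(b)|1>:
alpha^2 = 0.38, beta^2 = 0.62
P(|0>) = alpha^2 + gamma * beta^2
= 0.38 + 0.68 * 0.62
= 0.38 + 0.4216
= 0.8016

0.8016


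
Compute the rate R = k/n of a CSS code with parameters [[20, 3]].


Code rate R = k/n
= 3/20
= 0.1500

0.1500


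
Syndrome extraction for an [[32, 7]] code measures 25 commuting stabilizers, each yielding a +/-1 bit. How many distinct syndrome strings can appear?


Each stabilizer generator gives a binary (+1 or -1) measurement outcome.
With 25 independent generators:
Total syndromes = 2^25
= 33554432

33554432


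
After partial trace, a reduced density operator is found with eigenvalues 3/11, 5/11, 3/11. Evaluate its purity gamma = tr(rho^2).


tr(rho^2) = sum of eigenvalues squared
= (3/11)^2 + (5/11)^2 + (3/11)^2
= (9 + 25 + 9) / 121
= 43/121
= 0.3554

0.3554


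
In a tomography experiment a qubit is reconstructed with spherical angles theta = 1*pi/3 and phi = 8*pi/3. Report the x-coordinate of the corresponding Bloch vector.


theta = 1.0472, phi = 8.3776
r_x = sin(theta)*cos(phi) = 0.8660 * -0.5000
r_x = -0.4330

-0.4330


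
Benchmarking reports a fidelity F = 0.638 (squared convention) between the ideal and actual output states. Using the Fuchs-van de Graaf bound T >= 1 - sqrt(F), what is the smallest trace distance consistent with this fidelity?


Fuchs-van de Graaf (squared-fidelity convention): 1 - sqrt(F) <= T <= sqrt(1 - F).
Lower bound: T >= 1 - sqrt(F)
sqrt(F) = sqrt(0.638) = 0.7987
T >= 1 - 0.7987
T >= 0.2013

0.2013


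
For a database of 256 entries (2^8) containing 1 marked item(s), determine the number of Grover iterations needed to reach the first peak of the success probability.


After j Grover iterations the success probability is P(j) = sin^2((2j+1)*theta), where sin(theta) = sqrt(k/N).
N = 2^8 = 256, k = 1
sin(theta) = sqrt(k/N) = 0.0625
theta = arcsin(sqrt(k/N)) = 0.0625407618 rad
P(j) reaches its first maximum when (2j+1)*theta is as close as possible to pi/2, i.e. j = round(pi/(4*theta) - 1/2).
pi/(4*theta) - 1/2 = 12.0582
(For comparison, the common estimate pi/4 * sqrt(N/k) = 12.5664; the exact maximiser is used here.)
Optimal iterations = 12

12


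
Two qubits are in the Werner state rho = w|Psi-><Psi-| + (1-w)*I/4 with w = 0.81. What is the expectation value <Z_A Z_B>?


|Psi-> = (|01> - |10>)/sqrt(2)
For the pure Bell state, <Z_A Z_B> = -1 (Bell-state Pauli correlator).
The maximally-mixed part I/4 has tr(I/4 * P tensor P) = 0 for any traceless Pauli P.
So <Z_A Z_B>_rho = w * (-1) + (1 - w) * 0
= 0.81 * (-1)
= -0.8100

-0.8100


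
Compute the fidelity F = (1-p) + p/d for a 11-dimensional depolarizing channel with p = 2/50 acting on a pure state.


F = (1-p) + p/d
= (1 - 0.0400) + 0.0400/11
= 0.9600 + 0.0036
= 0.9636

0.9636


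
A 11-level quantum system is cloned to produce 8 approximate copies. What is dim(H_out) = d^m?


Output space = H^(tensor 8) where dim(H) = 11
dim = 11^8
= 121 (after 2 factors)
= 1331 (after 3 factors)
= 14641 (after 4 factors)
= 161051 (after 5 factors)
= 1771561 (after 6 factors)
= 19487171 (after 7 factors)
= 214358881 (after 8 factors)
= 214358881

214358881


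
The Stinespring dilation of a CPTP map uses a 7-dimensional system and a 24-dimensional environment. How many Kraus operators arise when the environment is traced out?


Tracing out the environment in an orthonormal basis {|i>_E} gives Kraus operators K_i = <i|_E U |0>_E.
Number of Kraus operators = dim(H_env) = d_env
= 24

24


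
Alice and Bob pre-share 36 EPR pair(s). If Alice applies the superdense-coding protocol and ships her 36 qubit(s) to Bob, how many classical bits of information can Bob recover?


Superdense coding allows 2 classical bits per shared entangled pair.
36 pair(s) -> 2 * 36 = 72 classical bits

72


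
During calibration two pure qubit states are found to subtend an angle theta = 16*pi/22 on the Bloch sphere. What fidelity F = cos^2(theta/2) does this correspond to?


For states separated by angle theta on Bloch sphere:
F = cos^2(theta/2)
theta = 16*pi/22 = 2.2848
theta/2 = 1.1424
cos(theta/2) = 0.4154
F = 0.1726

0.1726


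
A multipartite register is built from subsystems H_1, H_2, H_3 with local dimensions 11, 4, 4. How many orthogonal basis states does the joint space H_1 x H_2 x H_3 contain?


dim(H_1 x H_2 x H_3) = 11 * 4 * 4
= 44 * 4
= 176

176


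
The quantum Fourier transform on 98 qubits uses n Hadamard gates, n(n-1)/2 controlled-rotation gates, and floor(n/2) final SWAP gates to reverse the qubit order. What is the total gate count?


Hadamard gates: 98
Controlled rotations: n*(n-1)/2 = 98*97/2 = 4753
SWAP gates: floor(n/2) = floor(98/2) = 49
Total = 98 + 4753 + 49
= 4900

4900


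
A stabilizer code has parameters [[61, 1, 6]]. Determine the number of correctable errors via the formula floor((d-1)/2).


Code parameters: [[61, 1, 6]], distance d = 6.
Number of correctable errors = floor((d-1)/2)
= floor((6 - 1)/2)
= floor(5/2)
= 2

2


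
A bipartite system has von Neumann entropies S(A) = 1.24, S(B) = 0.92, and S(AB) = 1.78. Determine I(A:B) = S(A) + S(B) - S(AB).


I(A:B) = S(A) + S(B) - S(AB)
= 1.24 + 0.92 - 1.78
= 0.3800

0.3800


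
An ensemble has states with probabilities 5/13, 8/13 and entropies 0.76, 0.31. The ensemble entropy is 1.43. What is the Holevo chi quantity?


chi = S(rho) - sum_i p_i * S(rho_i)
Weighted entropy = 5/13 * 0.76 + 8/13 * 0.31
= 0.4831
chi = 1.43 - 0.4831
= 0.9469

0.9469


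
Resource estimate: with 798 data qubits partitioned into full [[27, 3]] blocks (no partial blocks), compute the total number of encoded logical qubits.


Each code block uses 27 physical qubits for 3 logical qubit(s).
Number of complete blocks = floor(798 / 27) = 29
Logical qubits = 29 * 3
= 87

87


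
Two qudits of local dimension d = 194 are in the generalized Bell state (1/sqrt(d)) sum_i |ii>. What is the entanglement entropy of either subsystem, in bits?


For a maximally entangled state in d x d:
S = log2(d) = log2(194)
= 7.5999

7.5999


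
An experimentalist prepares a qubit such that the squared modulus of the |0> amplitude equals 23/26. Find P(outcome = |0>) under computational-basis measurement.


|alpha|^2 = 23/26 = 0.8846
|beta|^2 = 1 - 23/26 = 3/26 = 0.1154
P(|0>) = |alpha|^2 = 0.8846

0.8846


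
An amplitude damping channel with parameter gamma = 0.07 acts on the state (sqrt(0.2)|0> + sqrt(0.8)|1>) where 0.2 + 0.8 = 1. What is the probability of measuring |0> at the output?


For amplitude damping with parameter gamma on state sqrt(a)|0> + sqrt(b)|1>:
alpha^2 = 0.2, beta^2 = 0.8
P(|0>) = alpha^2 + gamma * beta^2
= 0.2 + 0.07 * 0.8
= 0.2 + 0.0560
= 0.2560

0.2560


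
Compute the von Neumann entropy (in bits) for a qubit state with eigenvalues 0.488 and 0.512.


S = -p*log2(p) - (1-p)*log2(1-p)
p = 0.4880, 1-p = 0.5120
= -0.4880 * log2(0.4880) - 0.5120 * log2(0.5120)
= -(-0.5051) - (-0.4945)
= 0.9996

0.9996


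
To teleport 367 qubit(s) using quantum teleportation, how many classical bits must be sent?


Quantum teleportation requires 2 classical bits per qubit teleported.
367 qubit(s) -> 2 * 367 = 734 classical bits

734


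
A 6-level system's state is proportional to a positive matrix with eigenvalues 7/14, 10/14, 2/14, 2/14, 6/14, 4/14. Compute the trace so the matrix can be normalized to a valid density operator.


tr(M) = sum of eigenvalues
= 7/14 + 10/14 + 2/14 + 2/14 + 6/14 + 4/14
= 31/14
= 2.2143

2.2143


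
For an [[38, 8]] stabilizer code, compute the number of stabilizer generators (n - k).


For an [[n,k]] stabilizer code:
Number of stabilizer generators = n - k
= 38 - 8
= 30

30


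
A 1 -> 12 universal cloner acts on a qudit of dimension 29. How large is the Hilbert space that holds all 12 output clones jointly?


Output space = H^(tensor 12) where dim(H) = 29
dim = 29^12
= 841 (after 2 factors)
= 24389 (after 3 factors)
= 707281 (after 4 factors)
= 20511149 (after 5 factors)
= 594823321 (after 6 factors)
= 17249876309 (after 7 factors)
= 500246412961 (after 8 factors)
= 14507145975869 (after 9 factors)
= 420707233300201 (after 10 factors)
= 12200509765705829 (after 11 factors)
= 353814783205469041 (after 12 factors)
= 353814783205469041

353814783205469041


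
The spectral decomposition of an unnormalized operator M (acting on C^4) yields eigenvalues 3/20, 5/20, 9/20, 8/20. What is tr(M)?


tr(M) = sum of eigenvalues
= 3/20 + 5/20 + 9/20 + 8/20
= 25/20
= 1.2500

1.2500


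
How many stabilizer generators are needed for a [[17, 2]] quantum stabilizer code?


For an [[n,k]] stabilizer code:
Number of stabilizer generators = n - k
= 17 - 2
= 15

15


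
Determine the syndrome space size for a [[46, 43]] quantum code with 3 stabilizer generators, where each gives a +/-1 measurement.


Each stabilizer generator gives a binary (+1 or -1) measurement outcome.
With 3 independent generators:
Total syndromes = 2^3
= 8

8


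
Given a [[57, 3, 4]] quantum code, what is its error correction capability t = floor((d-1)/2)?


Code parameters: [[57, 3, 4]], distance d = 4.
Number of correctable errors = floor((d-1)/2)
= floor((4 - 1)/2)
= floor(3/2)
= 1

1


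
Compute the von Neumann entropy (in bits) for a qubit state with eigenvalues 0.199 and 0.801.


S = -p*log2(p) - (1-p)*log2(1-p)
p = 0.1990, 1-p = 0.8010
= -0.1990 * log2(0.1990) - 0.8010 * log2(0.8010)
= -(-0.4635) - (-0.2564)
= 0.7199

0.7199


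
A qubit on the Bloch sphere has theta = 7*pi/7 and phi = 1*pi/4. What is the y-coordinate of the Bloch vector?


theta = 3.1416, phi = 0.7854
r_y = sin(theta)*sin(phi) = 0.0000 * 0.7071
r_y = 0.0000

0.0000


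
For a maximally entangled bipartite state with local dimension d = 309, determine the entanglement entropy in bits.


For a maximally entangled state in d x d:
S = log2(d) = log2(309)
= 8.2715

8.2715


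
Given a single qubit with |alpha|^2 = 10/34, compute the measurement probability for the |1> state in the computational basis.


|alpha|^2 = 10/34 = 0.2941
|beta|^2 = 1 - 10/34 = 24/34 = 0.7059
P(|1>) = |beta|^2 = 0.7059

0.7059


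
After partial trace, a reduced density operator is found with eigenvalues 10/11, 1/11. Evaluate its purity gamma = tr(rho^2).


tr(rho^2) = sum of eigenvalues squared
= (10/11)^2 + (1/11)^2
= (100 + 1) / 121
= 101/121
= 0.8347

0.8347


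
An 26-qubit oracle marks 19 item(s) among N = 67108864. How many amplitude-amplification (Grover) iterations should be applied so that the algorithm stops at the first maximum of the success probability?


After j Grover iterations the success probability is P(j) = sin^2((2j+1)*theta), where sin(theta) = sqrt(k/N).
N = 2^26 = 67108864, k = 19
sin(theta) = sqrt(k/N) = 0.0005320921562
theta = arcsin(sqrt(k/N)) = 0.0005320921813 rad
P(j) reaches its first maximum when (2j+1)*theta is as close as possible to pi/2, i.e. j = round(pi/(4*theta) - 1/2).
pi/(4*theta) - 1/2 = 1475.5566
(For comparison, the common estimate pi/4 * sqrt(N/k) = 1476.0566; the exact maximiser is used here.)
Optimal iterations = 1476

1476


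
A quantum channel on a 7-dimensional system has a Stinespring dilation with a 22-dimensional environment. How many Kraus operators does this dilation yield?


Tracing out the environment in an orthonormal basis {|i>_E} gives Kraus operators K_i = <i|_E U |0>_E.
Number of Kraus operators = dim(H_env) = d_env
= 22

22


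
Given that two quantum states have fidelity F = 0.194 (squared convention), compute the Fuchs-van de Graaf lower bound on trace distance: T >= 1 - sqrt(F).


Fuchs-van de Graaf (squared-fidelity convention): 1 - sqrt(F) <= T <= sqrt(1 - F).
Lower bound: T >= 1 - sqrt(F)
sqrt(F) = sqrt(0.194) = 0.4405
T >= 1 - 0.4405
T >= 0.5595

0.5595


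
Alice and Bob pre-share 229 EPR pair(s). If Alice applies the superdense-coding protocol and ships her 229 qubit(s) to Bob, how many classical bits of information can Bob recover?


Superdense coding allows 2 classical bits per shared entangled pair.
229 pair(s) -> 2 * 229 = 458 classical bits

458


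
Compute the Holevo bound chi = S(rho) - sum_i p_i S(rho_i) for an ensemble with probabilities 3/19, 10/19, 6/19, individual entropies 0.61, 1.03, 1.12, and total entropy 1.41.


chi = S(rho) - sum_i p_i * S(rho_i)
Weighted entropy = 3/19 * 0.61 + 10/19 * 1.03 + 6/19 * 1.12
= 0.9921
chi = 1.41 - 0.9921
= 0.4179

0.4179


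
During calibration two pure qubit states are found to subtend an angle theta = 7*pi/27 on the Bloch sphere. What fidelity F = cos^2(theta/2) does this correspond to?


For states separated by angle theta on Bloch sphere:
F = cos^2(theta/2)
theta = 7*pi/27 = 0.8145
theta/2 = 0.4072
cos(theta/2) = 0.9182
F = 0.8431

0.8431


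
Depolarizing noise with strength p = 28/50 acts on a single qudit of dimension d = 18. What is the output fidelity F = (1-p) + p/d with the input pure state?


F = (1-p) + p/d
= (1 - 0.5600) + 0.5600/18
= 0.4400 + 0.0311
= 0.4711

0.4711


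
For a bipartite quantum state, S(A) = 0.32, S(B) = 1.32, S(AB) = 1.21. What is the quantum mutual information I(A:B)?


I(A:B) = S(A) + S(B) - S(AB)
= 0.32 + 1.32 - 1.21
= 0.4300

0.4300


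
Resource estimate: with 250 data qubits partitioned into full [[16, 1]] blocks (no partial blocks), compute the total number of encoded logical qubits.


Each code block uses 16 physical qubits for 1 logical qubit(s).
Number of complete blocks = floor(250 / 16) = 15
Logical qubits = 15 * 1
= 15

15


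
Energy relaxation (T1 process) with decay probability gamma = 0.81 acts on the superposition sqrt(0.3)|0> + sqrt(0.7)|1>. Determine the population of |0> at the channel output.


For amplitude damping with parameter gamma on state sqrt(a)|0> + sqrt(b)|1>:
alpha^2 = 0.3, beta^2 = 0.7
P(|0>) = alpha^2 + gamma * beta^2
= 0.3 + 0.81 * 0.7
= 0.3 + 0.5670
= 0.8670

0.8670


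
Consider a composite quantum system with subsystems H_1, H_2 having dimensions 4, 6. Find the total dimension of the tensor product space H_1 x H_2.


dim(H_1 x H_2) = 4 * 6
= 24

24


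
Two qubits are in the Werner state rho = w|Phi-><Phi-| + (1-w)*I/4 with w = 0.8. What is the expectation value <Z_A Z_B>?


|Phi-> = (|00> - |11>)/sqrt(2)
For the pure Bell state, <Z_A Z_B> = +1 (Bell-state Pauli correlator).
The maximally-mixed part I/4 has tr(I/4 * P tensor P) = 0 for any traceless Pauli P.
So <Z_A Z_B>_rho = w * (+1) + (1 - w) * 0
= 0.8 * (+1)
= 0.8000

0.8000


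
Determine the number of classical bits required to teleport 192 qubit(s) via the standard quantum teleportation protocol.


Quantum teleportation requires 2 classical bits per qubit teleported.
192 qubit(s) -> 2 * 192 = 384 classical bits

384


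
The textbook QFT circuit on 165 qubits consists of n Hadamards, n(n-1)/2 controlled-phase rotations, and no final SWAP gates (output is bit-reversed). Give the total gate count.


Hadamard gates: 165
Controlled rotations: n*(n-1)/2 = 165*164/2 = 13530
SWAP gates: 0 (omitted)
Total = 165 + 13530
= 13695

13695


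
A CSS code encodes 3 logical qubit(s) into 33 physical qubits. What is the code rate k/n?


Code rate R = k/n
= 3/33
= 0.0909

0.0909


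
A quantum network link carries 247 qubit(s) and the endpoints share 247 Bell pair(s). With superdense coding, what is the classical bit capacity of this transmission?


Superdense coding allows 2 classical bits per shared entangled pair.
247 pair(s) -> 2 * 247 = 494 classical bits

494


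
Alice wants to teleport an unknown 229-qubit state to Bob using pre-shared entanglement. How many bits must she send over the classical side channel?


Quantum teleportation requires 2 classical bits per qubit teleported.
229 qubit(s) -> 2 * 229 = 458 classical bits

458


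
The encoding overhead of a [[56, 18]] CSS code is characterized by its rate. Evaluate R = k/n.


Code rate R = k/n
= 18/56
= 0.3214

0.3214


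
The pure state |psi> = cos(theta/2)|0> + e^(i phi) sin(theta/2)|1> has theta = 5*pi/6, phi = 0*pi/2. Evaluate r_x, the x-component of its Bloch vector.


theta = 2.6180, phi = 0.0000
r_x = sin(theta)*cos(phi) = 0.5000 * 1.0000
r_x = 0.5000

0.5000


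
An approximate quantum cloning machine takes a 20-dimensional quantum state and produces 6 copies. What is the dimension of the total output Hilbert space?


Output space = H^(tensor 6) where dim(H) = 20
dim = 20^6
= 400 (after 2 factors)
= 8000 (after 3 factors)
= 160000 (after 4 factors)
= 3200000 (after 5 factors)
= 64000000 (after 6 factors)
= 64000000

64000000


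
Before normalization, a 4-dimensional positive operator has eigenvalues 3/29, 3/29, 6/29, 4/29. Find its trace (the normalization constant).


tr(M) = sum of eigenvalues
= 3/29 + 3/29 + 6/29 + 4/29
= 16/29
= 0.5517

0.5517


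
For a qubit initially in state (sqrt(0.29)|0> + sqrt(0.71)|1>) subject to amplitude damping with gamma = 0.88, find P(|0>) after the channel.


For amplitude damping with parameter gamma on state sqrt(a)|0> + sqrt(b)|1>:
alpha^2 = 0.29, beta^2 = 0.71
P(|0>) = alpha^2 + gamma * beta^2
= 0.29 + 0.88 * 0.71
= 0.29 + 0.6248
= 0.9148

0.9148


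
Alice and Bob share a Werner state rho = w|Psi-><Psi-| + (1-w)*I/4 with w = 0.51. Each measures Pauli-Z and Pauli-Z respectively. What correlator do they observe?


|Psi-> = (|01> - |10>)/sqrt(2)
For the pure Bell state, <Z_A Z_B> = -1 (Bell-state Pauli correlator).
The maximally-mixed part I/4 has tr(I/4 * P tensor P) = 0 for any traceless Pauli P.
So <Z_A Z_B>_rho = w * (-1) + (1 - w) * 0
= 0.51 * (-1)
= -0.5100

-0.5100


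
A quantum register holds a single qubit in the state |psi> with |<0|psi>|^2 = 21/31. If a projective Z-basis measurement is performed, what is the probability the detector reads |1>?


|alpha|^2 = 21/31 = 0.6774
|beta|^2 = 1 - 21/31 = 10/31 = 0.3226
P(|1>) = |beta|^2 = 0.3226

0.3226


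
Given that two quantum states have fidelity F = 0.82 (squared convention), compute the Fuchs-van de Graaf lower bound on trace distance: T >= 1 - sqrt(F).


Fuchs-van de Graaf (squared-fidelity convention): 1 - sqrt(F) <= T <= sqrt(1 - F).
Lower bound: T >= 1 - sqrt(F)
sqrt(F) = sqrt(0.82) = 0.9055
T >= 1 - 0.9055
T >= 0.0945

0.0945


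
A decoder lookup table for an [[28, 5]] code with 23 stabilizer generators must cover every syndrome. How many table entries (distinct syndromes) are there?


Each stabilizer generator gives a binary (+1 or -1) measurement outcome.
With 23 independent generators:
Total syndromes = 2^23
= 8388608

8388608


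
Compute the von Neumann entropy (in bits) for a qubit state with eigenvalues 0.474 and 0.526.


S = -p*log2(p) - (1-p)*log2(1-p)
p = 0.4740, 1-p = 0.5260
= -0.4740 * log2(0.4740) - 0.5260 * log2(0.5260)
= -(-0.5105) - (-0.4875)
= 0.9980

0.9980


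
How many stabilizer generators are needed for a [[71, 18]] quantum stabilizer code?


For an [[n,k]] stabilizer code:
Number of stabilizer generators = n - k
= 71 - 18
= 53

53


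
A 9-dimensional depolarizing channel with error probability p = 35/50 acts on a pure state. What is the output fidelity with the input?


F = (1-p) + p/d
= (1 - 0.7000) + 0.7000/9
= 0.3000 + 0.0778
= 0.3778

0.3778


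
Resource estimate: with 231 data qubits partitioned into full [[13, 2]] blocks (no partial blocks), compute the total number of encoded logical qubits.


Each code block uses 13 physical qubits for 2 logical qubit(s).
Number of complete blocks = floor(231 / 13) = 17
Logical qubits = 17 * 2
= 34

34


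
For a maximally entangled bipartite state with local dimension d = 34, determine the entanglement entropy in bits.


For a maximally entangled state in d x d:
S = log2(d) = log2(34)
= 5.0875

5.0875


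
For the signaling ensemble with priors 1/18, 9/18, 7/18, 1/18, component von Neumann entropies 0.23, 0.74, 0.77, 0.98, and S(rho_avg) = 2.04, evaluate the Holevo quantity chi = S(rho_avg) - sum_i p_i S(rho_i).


chi = S(rho) - sum_i p_i * S(rho_i)
Weighted entropy = 1/18 * 0.23 + 9/18 * 0.74 + 7/18 * 0.77 + 1/18 * 0.98
= 0.7367
chi = 2.04 - 0.7367
= 1.3033

1.3033


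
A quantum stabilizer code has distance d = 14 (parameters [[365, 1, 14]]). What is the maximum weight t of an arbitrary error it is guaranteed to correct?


Code parameters: [[365, 1, 14]], distance d = 14.
Number of correctable errors = floor((d-1)/2)
= floor((14 - 1)/2)
= floor(13/2)
= 6

6
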